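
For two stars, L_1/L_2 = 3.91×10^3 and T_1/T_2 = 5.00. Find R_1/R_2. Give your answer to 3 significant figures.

2.50

L ∝ R²T⁴ gives R ∝ √L / T², so
R_1/R_2 = √(3.91×10^3) / (5.00)² = 62.53 / 25.00 = 2.501.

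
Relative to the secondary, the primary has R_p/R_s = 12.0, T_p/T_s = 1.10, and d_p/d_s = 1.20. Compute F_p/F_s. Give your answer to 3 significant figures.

L_p/L_s = (R_p/R_s)²(T_p/T_s)⁴ = (12.0)² × (1.10)⁴ = 210.8.
F_p/F_s = (L_p/L_s)/(d_p/d_s)² = 210.8 / (1.20)² = 146.4.

146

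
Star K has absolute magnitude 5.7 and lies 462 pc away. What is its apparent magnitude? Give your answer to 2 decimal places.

m = M + 5 log₁₀(d/10 pc) = 5.7 + 5 log₁₀(462/10)
  = 5.7 + 5 × 1.665 = 5.7 + 8.32 = 14.02.

14.02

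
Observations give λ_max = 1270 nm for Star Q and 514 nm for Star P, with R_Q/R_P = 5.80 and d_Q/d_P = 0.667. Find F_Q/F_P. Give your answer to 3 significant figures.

2.03

Wien's law: T_Q/T_P = λ_P/λ_Q = 514/1270 = 0.4047.
L_Q/L_P = (R_Q/R_P)²(T_Q/T_P)⁴ = (5.80)²(0.4047)⁴ = 0.9026.
F_Q/F_P = (L_Q/L_P)/(d_Q/d_P)² = 0.9026/(0.667)² = 2.029.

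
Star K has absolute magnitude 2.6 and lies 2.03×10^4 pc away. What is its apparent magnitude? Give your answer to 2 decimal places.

m = M + 5 log₁₀(d/10 pc) = 2.6 + 5 log₁₀(2.03×10^4/10)
  = 2.6 + 5 × 3.307 = 2.6 + 16.54 = 19.14.

19.14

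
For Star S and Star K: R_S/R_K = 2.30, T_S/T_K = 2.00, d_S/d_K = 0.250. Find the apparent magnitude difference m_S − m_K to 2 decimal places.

-7.83

L_S/L_K = (2.30)²(2.00)⁴ = 84.64.
F_S/F_K = (L_S/L_K)/(d_S/d_K)² = 84.64/0.06250 = 1354.
m_S − m_K = −2.5 log₁₀(1354) = -7.83.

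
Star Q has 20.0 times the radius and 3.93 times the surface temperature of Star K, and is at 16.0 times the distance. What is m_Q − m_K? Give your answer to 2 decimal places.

-6.43

L_Q/L_K = (20.0)²(3.93)⁴ = 9.542×10^4.
F_Q/F_K = (L_Q/L_K)/(d_Q/d_K)² = 9.542×10^4/256.0 = 372.7.
m_Q − m_K = −2.5 log₁₀(372.7) = -6.43.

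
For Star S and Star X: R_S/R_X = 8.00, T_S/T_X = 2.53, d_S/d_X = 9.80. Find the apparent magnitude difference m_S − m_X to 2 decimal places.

L_S/L_X = (8.00)²(2.53)⁴ = 2622.
F_S/F_X = (L_S/L_X)/(d_S/d_X)² = 2622/96.04 = 27.30.
m_S − m_X = −2.5 log₁₀(27.30) = -3.59.

-3.59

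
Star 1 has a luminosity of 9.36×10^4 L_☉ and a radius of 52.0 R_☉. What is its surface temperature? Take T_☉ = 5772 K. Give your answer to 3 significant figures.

1.40×10^4 K

T/T_☉ = (L/L_☉)^(1/4) / (R/R_☉)^(1/2)
T = 5772 × (9.36×10^4)^(1/4) / √(52.0) = 5772 × 17.49 / 7.211 = 1.400×10^4 K.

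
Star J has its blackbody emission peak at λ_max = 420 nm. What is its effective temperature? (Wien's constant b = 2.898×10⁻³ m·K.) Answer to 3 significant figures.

T = b/λ_max = 2.898×10⁻³ / (420×10⁻⁹) = 6900 K.

6.90×10^3 K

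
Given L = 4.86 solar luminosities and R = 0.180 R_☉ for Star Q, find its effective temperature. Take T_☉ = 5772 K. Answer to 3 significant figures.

2.02×10^4 K

T/T_☉ = (L/L_☉)^(1/4) / (R/R_☉)^(1/2)
T = 5772 × (4.86)^(1/4) / √(0.180) = 5772 × 1.485 / 0.4243 = 2.020×10^4 K.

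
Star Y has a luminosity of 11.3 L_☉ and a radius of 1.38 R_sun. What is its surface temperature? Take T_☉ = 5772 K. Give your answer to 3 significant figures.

T/T_☉ = (L/L_☉)^(1/4) / (R/R_☉)^(1/2)
T = 5772 × (11.3)^(1/4) / √(1.38) = 5772 × 1.833 / 1.175 = 9009 K.

9.01×10^3 K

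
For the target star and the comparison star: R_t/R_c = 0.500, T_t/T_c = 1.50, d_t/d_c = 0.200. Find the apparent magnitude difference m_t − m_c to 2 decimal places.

L_t/L_c = (0.500)²(1.50)⁴ = 1.266.
F_t/F_c = (L_t/L_c)/(d_t/d_c)² = 1.266/0.04000 = 31.64.
m_t − m_c = −2.5 log₁₀(31.64) = -3.75.

-3.75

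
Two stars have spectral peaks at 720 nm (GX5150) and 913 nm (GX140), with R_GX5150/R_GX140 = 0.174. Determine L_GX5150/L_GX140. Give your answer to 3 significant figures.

Wien's law gives T ∝ 1/λ_max, so T_GX5150/T_GX140 = λ_GX140/λ_GX5150 = 913/720 = 1.268.
Then L ∝ R²T⁴ gives L_GX5150/L_GX140 = (0.174)² × (1.268)⁴ = 0.03028 × 2.586 = 0.07828.

0.0783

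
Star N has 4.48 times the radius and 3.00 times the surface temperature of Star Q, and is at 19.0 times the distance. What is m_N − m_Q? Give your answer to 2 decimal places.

L_N/L_Q = (4.48)²(3.00)⁴ = 1626.
F_N/F_Q = (L_N/L_Q)/(d_N/d_Q)² = 1626/361.0 = 4.503.
m_N − m_Q = −2.5 log₁₀(4.503) = -1.63.

-1.63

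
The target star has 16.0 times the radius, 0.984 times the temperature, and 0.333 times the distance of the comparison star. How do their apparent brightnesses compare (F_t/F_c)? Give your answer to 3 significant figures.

2.16×10^3

L_t/L_c = (R_t/R_c)²(T_t/T_c)⁴ = (16.0)² × (0.984)⁴ = 240.0.
F_t/F_c = (L_t/L_c)/(d_t/d_c)² = 240.0 / (0.333)² = 2164.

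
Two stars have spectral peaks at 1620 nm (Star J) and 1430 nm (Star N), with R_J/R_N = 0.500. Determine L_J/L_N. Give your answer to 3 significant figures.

Wien's law gives T ∝ 1/λ_max, so T_J/T_N = λ_N/λ_J = 1430/1620 = 0.8827.
Then L ∝ R²T⁴ gives L_J/L_N = (0.500)² × (0.8827)⁴ = 0.2500 × 0.6071 = 0.1518.

0.152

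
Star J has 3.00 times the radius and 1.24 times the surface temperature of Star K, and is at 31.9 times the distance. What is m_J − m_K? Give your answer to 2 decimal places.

L_J/L_K = (3.00)²(1.24)⁴ = 21.28.
F_J/F_K = (L_J/L_K)/(d_J/d_K)² = 21.28/1018 = 0.02091.
m_J − m_K = −2.5 log₁₀(0.02091) = 4.20.

4.20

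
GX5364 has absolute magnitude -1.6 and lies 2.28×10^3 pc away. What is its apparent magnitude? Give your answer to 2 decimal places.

10.19

m = M + 5 log₁₀(d/10 pc) = -1.6 + 5 log₁₀(2.28×10^3/10)
  = -1.6 + 5 × 2.358 = -1.6 + 11.79 = 10.19.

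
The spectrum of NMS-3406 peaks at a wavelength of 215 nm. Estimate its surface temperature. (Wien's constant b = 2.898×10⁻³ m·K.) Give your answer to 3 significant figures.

1.35×10^4 K

T = b/λ_max = 2.898×10⁻³ / (215×10⁻⁹) = 1.348×10^4 K.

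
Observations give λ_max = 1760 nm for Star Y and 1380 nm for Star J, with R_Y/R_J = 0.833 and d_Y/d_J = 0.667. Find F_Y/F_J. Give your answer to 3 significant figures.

Wien's law: T_Y/T_J = λ_J/λ_Y = 1380/1760 = 0.7841.
L_Y/L_J = (R_Y/R_J)²(T_Y/T_J)⁴ = (0.833)²(0.7841)⁴ = 0.2623.
F_Y/F_J = (L_Y/L_J)/(d_Y/d_J)² = 0.2623/(0.667)² = 0.5895.

0.590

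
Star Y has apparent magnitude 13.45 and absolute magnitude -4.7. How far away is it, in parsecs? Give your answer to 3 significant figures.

4.27×10^4 pc

m − M = 5 log₁₀(d/10 pc)
13.45 − (-4.7) = 18.15 = 5 log₁₀(d/10)
d = 10 × 10^(18.15/5) = 10 × 10^3.630 = 4.266×10^4 pc.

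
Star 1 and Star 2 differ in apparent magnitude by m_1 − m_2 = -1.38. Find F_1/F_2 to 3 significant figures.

F_1/F_2 = 10^(−(m_1 − m_2)/2.5) = 10^(1.38/2.5) = 10^0.552 = 3.565.

3.56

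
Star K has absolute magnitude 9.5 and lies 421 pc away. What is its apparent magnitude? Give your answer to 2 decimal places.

m = M + 5 log₁₀(d/10 pc) = 9.5 + 5 log₁₀(421/10)
  = 9.5 + 5 × 1.624 = 9.5 + 8.12 = 17.62.

17.62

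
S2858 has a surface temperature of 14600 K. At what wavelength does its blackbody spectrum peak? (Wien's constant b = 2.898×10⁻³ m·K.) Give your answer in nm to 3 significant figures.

198 nm

λ_max = b/T = 2.898×10⁻³ / 14600 = 1.98×10^-7 m = 198.5 nm.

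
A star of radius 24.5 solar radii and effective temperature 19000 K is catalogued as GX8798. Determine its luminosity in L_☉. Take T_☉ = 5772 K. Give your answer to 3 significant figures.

L/L_☉ = (R/R_☉)² (T/T_☉)⁴ = (24.5)² × (19000/5772)⁴
       = 600.2 × (3.292)⁴ = 600.2 × 117.4 = 7.048×10^4.

7.05×10^4 L_☉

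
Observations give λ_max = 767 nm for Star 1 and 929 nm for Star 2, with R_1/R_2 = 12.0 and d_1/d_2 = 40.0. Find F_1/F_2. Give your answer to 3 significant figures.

0.194

Wien's law: T_1/T_2 = λ_2/λ_1 = 929/767 = 1.211.
L_1/L_2 = (R_1/R_2)²(T_1/T_2)⁴ = (12.0)²(1.211)⁴ = 309.9.
F_1/F_2 = (L_1/L_2)/(d_1/d_2)² = 309.9/(40.0)² = 0.1937.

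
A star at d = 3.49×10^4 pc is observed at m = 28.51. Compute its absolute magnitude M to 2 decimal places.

10.80

M = m − 5 log₁₀(d/10 pc) = 28.51 − 5 log₁₀(3.49×10^4/10)
  = 28.51 − 5 × 3.543 = 28.51 − 17.71 = 10.80.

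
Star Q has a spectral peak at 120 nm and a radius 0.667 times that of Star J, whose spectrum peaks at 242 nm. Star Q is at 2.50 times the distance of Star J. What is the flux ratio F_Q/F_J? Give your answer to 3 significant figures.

1.18

Wien's law: T_Q/T_J = λ_J/λ_Q = 242/120 = 2.017.
L_Q/L_J = (R_Q/R_J)²(T_Q/T_J)⁴ = (0.667)²(2.017)⁴ = 7.358.
F_Q/F_J = (L_Q/L_J)/(d_Q/d_J)² = 7.358/(2.50)² = 1.177.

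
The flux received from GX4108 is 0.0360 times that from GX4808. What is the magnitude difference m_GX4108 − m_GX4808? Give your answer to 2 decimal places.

3.61

m_GX4108 − m_GX4808 = −2.5 log₁₀(F_GX4108/F_GX4808) = −2.5 log₁₀(0.0360) = −2.5 × (-1.444) = 3.609.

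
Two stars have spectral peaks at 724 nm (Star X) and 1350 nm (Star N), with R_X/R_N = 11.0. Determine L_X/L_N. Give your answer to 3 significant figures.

1.46×10^3

Wien's law gives T ∝ 1/λ_max, so T_X/T_N = λ_N/λ_X = 1350/724 = 1.865.
Then L ∝ R²T⁴ gives L_X/L_N = (11.0)² × (1.865)⁴ = 121.0 × 12.09 = 1463.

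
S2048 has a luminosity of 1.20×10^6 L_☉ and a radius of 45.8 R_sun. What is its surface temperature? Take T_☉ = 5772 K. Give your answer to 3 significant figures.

T/T_☉ = (L/L_☉)^(1/4) / (R/R_☉)^(1/2)
T = 5772 × (1.20×10^6)^(1/4) / √(45.8) = 5772 × 33.10 / 6.768 = 2.823×10^4 K.

2.82×10^4 K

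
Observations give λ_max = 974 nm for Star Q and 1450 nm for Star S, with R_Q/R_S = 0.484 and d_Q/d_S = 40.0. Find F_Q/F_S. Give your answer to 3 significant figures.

7.19×10^-4

Wien's law: T_Q/T_S = λ_S/λ_Q = 1450/974 = 1.489.
L_Q/L_S = (R_Q/R_S)²(T_Q/T_S)⁴ = (0.484)²(1.489)⁴ = 1.151.
F_Q/F_S = (L_Q/L_S)/(d_Q/d_S)² = 1.151/(40.0)² = 7.191×10^-4.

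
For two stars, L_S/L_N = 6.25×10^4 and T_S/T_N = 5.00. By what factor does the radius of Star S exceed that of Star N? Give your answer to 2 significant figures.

10

L ∝ R²T⁴ gives R ∝ √L / T², so
R_S/R_N = √(6.25×10^4) / (5.00)² = 250.0 / 25.00 = 10.00.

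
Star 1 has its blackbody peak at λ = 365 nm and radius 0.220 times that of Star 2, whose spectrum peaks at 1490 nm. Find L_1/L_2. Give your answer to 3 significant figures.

Wien's law gives T ∝ 1/λ_max, so T_1/T_2 = λ_2/λ_1 = 1490/365 = 4.082.
Then L ∝ R²T⁴ gives L_1/L_2 = (0.220)² × (4.082)⁴ = 0.04840 × 277.7 = 13.44.

13.4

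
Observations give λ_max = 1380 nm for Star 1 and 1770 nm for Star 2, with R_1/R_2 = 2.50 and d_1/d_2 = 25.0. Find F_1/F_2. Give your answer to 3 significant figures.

Wien's law: T_1/T_2 = λ_2/λ_1 = 1770/1380 = 1.283.
L_1/L_2 = (R_1/R_2)²(T_1/T_2)⁴ = (2.50)²(1.283)⁴ = 16.91.
F_1/F_2 = (L_1/L_2)/(d_1/d_2)² = 16.91/(25.0)² = 0.02706.

0.0271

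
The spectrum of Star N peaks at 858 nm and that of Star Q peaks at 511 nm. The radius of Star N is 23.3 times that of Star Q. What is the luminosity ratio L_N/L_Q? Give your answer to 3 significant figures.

68.3

Wien's law gives T ∝ 1/λ_max, so T_N/T_Q = λ_Q/λ_N = 511/858 = 0.5956.
Then L ∝ R²T⁴ gives L_N/L_Q = (23.3)² × (0.5956)⁴ = 542.9 × 0.1258 = 68.30.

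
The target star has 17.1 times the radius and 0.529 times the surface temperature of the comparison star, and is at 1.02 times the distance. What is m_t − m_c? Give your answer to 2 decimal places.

-3.36

L_t/L_c = (17.1)²(0.529)⁴ = 22.90.
F_t/F_c = (L_t/L_c)/(d_t/d_c)² = 22.90/1.040 = 22.01.
m_t − m_c = −2.5 log₁₀(22.01) = -3.36.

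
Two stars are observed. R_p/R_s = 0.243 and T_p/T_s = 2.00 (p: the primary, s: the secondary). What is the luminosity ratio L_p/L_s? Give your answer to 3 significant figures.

0.945

From the Stefan–Boltzmann law, L ∝ R²T⁴, so
L_p/L_s = (R_p/R_s)² (T_p/T_s)⁴ = (0.243)² × (2.00)⁴ = 0.05905 × 16.00 = 0.9448.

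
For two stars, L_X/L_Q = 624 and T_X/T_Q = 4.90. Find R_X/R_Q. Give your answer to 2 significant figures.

L ∝ R²T⁴ gives R ∝ √L / T², so
R_X/R_Q = √(624) / (4.90)² = 24.98 / 24.01 = 1.040.

1.0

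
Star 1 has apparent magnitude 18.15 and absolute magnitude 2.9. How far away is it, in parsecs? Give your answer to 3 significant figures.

m − M = 5 log₁₀(d/10 pc)
18.15 − (2.9) = 15.25 = 5 log₁₀(d/10)
d = 10 × 10^(15.25/5) = 10 × 10^3.050 = 1.122×10^4 pc.

1.12×10^4 pc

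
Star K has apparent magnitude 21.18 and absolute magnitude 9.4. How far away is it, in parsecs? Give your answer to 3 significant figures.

m − M = 5 log₁₀(d/10 pc)
21.18 − (9.4) = 11.78 = 5 log₁₀(d/10)
d = 10 × 10^(11.78/5) = 10 × 10^2.356 = 2270 pc.

2.27×10^3 pc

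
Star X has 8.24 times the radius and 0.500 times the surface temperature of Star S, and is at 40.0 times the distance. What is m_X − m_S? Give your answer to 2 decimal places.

6.44

L_X/L_S = (8.24)²(0.500)⁴ = 4.244.
F_X/F_S = (L_X/L_S)/(d_X/d_S)² = 4.244/1600 = 0.002652.
m_X − m_S = −2.5 log₁₀(0.002652) = 6.44.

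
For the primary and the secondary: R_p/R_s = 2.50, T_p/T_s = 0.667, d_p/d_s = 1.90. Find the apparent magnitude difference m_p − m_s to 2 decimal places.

1.16

L_p/L_s = (2.50)²(0.667)⁴ = 1.237.
F_p/F_s = (L_p/L_s)/(d_p/d_s)² = 1.237/3.610 = 0.3427.
m_p − m_s = −2.5 log₁₀(0.3427) = 1.16.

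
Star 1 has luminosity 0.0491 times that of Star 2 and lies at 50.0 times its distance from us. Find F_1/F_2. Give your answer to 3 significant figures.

1.96×10^-5

F = L/(4πd²), so F_1/F_2 = (L_1/L_2) / (d_1/d_2)²
= 0.0491 / (50.0)² = 0.0491 / 2500 = 1.964×10^-5.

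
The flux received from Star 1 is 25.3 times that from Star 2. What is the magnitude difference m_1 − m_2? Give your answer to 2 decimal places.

-3.51

m_1 − m_2 = −2.5 log₁₀(F_1/F_2) = −2.5 log₁₀(25.3) = −2.5 × (1.403) = -3.508.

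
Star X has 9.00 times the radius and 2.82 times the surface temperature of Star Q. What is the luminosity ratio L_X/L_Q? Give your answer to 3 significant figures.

From the Stefan–Boltzmann law, L ∝ R²T⁴, so
L_X/L_Q = (R_X/R_Q)² (T_X/T_Q)⁴ = (9.00)² × (2.82)⁴ = 81.00 × 63.24 = 5122.

5.12×10^3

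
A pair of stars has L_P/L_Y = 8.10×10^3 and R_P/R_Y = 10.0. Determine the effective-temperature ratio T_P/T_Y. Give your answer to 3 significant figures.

L ∝ R²T⁴ gives T ∝ (L/R²)^(1/4), so
T_P/T_Y = (8.10×10^3 / 10.0²)^(1/4) = (81.00)^(1/4) = 3.000.

3.00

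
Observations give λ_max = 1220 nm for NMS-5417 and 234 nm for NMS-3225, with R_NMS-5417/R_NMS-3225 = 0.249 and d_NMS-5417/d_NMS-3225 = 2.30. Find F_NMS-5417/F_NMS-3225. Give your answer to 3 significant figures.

Wien's law: T_NMS-5417/T_NMS-3225 = λ_NMS-3225/λ_NMS-5417 = 234/1220 = 0.1918.
L_NMS-5417/L_NMS-3225 = (R_NMS-5417/R_NMS-3225)²(T_NMS-5417/T_NMS-3225)⁴ = (0.249)²(0.1918)⁴ = 8.391×10^-5.
F_NMS-5417/F_NMS-3225 = (L_NMS-5417/L_NMS-3225)/(d_NMS-5417/d_NMS-3225)² = 8.391×10^-5/(2.30)² = 1.586×10^-5.

1.59×10^-5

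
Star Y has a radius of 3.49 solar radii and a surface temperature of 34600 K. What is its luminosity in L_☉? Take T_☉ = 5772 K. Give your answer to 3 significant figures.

1.57×10^4 L_☉

L/L_☉ = (R/R_☉)² (T/T_☉)⁴ = (3.49)² × (34600/5772)⁴
       = 12.18 × (5.994)⁴ = 12.18 × 1291 = 1.573×10^4.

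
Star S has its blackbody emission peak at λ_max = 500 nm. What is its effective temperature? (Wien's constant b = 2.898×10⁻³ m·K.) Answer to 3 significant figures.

T = b/λ_max = 2.898×10⁻³ / (500×10⁻⁹) = 5796 K.

5.80×10^3 K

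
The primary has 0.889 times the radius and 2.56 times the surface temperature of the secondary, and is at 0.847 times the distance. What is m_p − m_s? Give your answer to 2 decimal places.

-4.19

L_p/L_s = (0.889)²(2.56)⁴ = 33.94.
F_p/F_s = (L_p/L_s)/(d_p/d_s)² = 33.94/0.7174 = 47.31.
m_p − m_s = −2.5 log₁₀(47.31) = -4.19.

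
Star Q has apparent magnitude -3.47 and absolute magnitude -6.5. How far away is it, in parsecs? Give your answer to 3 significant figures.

m − M = 5 log₁₀(d/10 pc)
-3.47 − (-6.5) = 3.03 = 5 log₁₀(d/10)
d = 10 × 10^(3.03/5) = 10 × 10^0.606 = 40.36 pc.

40.4 pc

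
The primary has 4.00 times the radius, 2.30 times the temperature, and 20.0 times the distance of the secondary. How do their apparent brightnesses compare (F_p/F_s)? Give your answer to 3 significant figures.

L_p/L_s = (R_p/R_s)²(T_p/T_s)⁴ = (4.00)² × (2.30)⁴ = 447.7.
F_p/F_s = (L_p/L_s)/(d_p/d_s)² = 447.7 / (20.0)² = 1.119.

1.12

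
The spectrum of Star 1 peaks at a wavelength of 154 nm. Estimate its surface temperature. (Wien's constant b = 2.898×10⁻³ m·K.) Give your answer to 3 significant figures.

1.88×10^4 K

T = b/λ_max = 2.898×10⁻³ / (154×10⁻⁹) = 1.882×10^4 K.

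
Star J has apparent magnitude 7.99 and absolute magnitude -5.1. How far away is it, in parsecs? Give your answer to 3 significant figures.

4.15×10^3 pc

m − M = 5 log₁₀(d/10 pc)
7.99 − (-5.1) = 13.09 = 5 log₁₀(d/10)
d = 10 × 10^(13.09/5) = 10 × 10^2.618 = 4150 pc.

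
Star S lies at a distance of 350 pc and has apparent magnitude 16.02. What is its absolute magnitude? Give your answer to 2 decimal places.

8.30

M = m − 5 log₁₀(d/10 pc) = 16.02 − 5 log₁₀(350/10)
  = 16.02 − 5 × 1.544 = 16.02 − 7.72 = 8.30.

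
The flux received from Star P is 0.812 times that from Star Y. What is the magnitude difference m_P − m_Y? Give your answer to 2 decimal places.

m_P − m_Y = −2.5 log₁₀(F_P/F_Y) = −2.5 log₁₀(0.812) = −2.5 × (-0.090) = 0.226.

0.23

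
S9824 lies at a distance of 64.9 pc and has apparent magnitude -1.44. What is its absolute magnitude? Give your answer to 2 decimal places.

-5.50

M = m − 5 log₁₀(d/10 pc) = -1.44 − 5 log₁₀(64.9/10)
  = -1.44 − 5 × 0.812 = -1.44 − 4.06 = -5.50.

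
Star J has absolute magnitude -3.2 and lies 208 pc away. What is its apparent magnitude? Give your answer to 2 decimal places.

m = M + 5 log₁₀(d/10 pc) = -3.2 + 5 log₁₀(208/10)
  = -3.2 + 5 × 1.318 = -3.2 + 6.59 = 3.39.

3.39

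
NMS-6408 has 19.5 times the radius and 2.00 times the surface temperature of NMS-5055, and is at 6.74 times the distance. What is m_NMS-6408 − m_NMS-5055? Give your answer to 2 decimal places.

-5.32

L_NMS-6408/L_NMS-5055 = (19.5)²(2.00)⁴ = 6084.
F_NMS-6408/F_NMS-5055 = (L_NMS-6408/L_NMS-5055)/(d_NMS-6408/d_NMS-5055)² = 6084/45.43 = 133.9.
m_NMS-6408 − m_NMS-5055 = −2.5 log₁₀(133.9) = -5.32.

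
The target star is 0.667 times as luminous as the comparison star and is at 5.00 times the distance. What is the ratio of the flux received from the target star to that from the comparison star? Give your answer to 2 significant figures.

0.027

F = L/(4πd²), so F_t/F_c = (L_t/L_c) / (d_t/d_c)²
= 0.667 / (5.00)² = 0.667 / 25.00 = 0.02668.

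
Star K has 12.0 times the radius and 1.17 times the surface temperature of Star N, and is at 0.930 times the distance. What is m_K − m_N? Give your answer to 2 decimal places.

L_K/L_N = (12.0)²(1.17)⁴ = 269.8.
F_K/F_N = (L_K/L_N)/(d_K/d_N)² = 269.8/0.8649 = 312.0.
m_K − m_N = −2.5 log₁₀(312.0) = -6.24.

-6.24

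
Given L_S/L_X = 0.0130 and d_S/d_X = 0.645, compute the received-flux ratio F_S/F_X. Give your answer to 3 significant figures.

F = L/(4πd²), so F_S/F_X = (L_S/L_X) / (d_S/d_X)²
= 0.0130 / (0.645)² = 0.0130 / 0.4160 = 0.03125.

0.0312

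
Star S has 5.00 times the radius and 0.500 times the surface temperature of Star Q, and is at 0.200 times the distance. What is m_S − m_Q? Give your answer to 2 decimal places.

L_S/L_Q = (5.00)²(0.500)⁴ = 1.562.
F_S/F_Q = (L_S/L_Q)/(d_S/d_Q)² = 1.562/0.04000 = 39.06.
m_S − m_Q = −2.5 log₁₀(39.06) = -3.98.

-3.98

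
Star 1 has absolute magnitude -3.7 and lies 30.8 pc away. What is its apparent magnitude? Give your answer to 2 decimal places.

-1.26

m = M + 5 log₁₀(d/10 pc) = -3.7 + 5 log₁₀(30.8/10)
  = -3.7 + 5 × 0.489 = -3.7 + 2.44 = -1.26.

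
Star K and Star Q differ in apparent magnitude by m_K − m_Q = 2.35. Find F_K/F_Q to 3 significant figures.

F_K/F_Q = 10^(−(m_K − m_Q)/2.5) = 10^(-2.35/2.5) = 10^-0.940 = 0.1148.

0.115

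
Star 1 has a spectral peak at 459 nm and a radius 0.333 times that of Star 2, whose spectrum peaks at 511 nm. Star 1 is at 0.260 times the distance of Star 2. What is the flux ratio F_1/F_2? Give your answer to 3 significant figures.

2.52

Wien's law: T_1/T_2 = λ_2/λ_1 = 511/459 = 1.113.
L_1/L_2 = (R_1/R_2)²(T_1/T_2)⁴ = (0.333)²(1.113)⁴ = 0.1703.
F_1/F_2 = (L_1/L_2)/(d_1/d_2)² = 0.1703/(0.260)² = 2.520.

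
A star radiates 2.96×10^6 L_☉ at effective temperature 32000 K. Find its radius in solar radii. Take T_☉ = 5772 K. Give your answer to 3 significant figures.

R/R_☉ = √(L/L_☉) / (T/T_☉)² = √(2.96×10^6) / (5.544)²
       = 1720 / 30.74 = 55.98.

56.0 solar radii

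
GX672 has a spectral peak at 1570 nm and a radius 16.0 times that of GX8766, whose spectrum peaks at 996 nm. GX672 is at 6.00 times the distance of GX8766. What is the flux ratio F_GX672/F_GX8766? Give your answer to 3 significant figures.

1.15

Wien's law: T_GX672/T_GX8766 = λ_GX8766/λ_GX672 = 996/1570 = 0.6344.
L_GX672/L_GX8766 = (R_GX672/R_GX8766)²(T_GX672/T_GX8766)⁴ = (16.0)²(0.6344)⁴ = 41.46.
F_GX672/F_GX8766 = (L_GX672/L_GX8766)/(d_GX672/d_GX8766)² = 41.46/(6.00)² = 1.152.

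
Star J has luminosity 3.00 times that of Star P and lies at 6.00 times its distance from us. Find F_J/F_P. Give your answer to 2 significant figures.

F = L/(4πd²), so F_J/F_P = (L_J/L_P) / (d_J/d_P)²
= 3.00 / (6.00)² = 3.00 / 36.00 = 0.08333.

0.083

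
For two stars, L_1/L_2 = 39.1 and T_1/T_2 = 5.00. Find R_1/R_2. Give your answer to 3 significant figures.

0.250

L ∝ R²T⁴ gives R ∝ √L / T², so
R_1/R_2 = √(39.1) / (5.00)² = 6.253 / 25.00 = 0.2501.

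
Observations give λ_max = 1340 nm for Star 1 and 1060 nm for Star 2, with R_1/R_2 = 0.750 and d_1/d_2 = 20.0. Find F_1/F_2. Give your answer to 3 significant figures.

Wien's law: T_1/T_2 = λ_2/λ_1 = 1060/1340 = 0.7910.
L_1/L_2 = (R_1/R_2)²(T_1/T_2)⁴ = (0.750)²(0.7910)⁴ = 0.2203.
F_1/F_2 = (L_1/L_2)/(d_1/d_2)² = 0.2203/(20.0)² = 5.506×10^-4.

5.51×10^-4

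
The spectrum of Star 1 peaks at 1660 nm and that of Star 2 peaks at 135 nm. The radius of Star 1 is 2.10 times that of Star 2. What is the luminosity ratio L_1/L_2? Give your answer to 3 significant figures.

Wien's law gives T ∝ 1/λ_max, so T_1/T_2 = λ_2/λ_1 = 135/1660 = 0.08133.
Then L ∝ R²T⁴ gives L_1/L_2 = (2.10)² × (0.08133)⁴ = 4.410 × 4.374×10^-5 = 1.929×10^-4.

1.93×10^-4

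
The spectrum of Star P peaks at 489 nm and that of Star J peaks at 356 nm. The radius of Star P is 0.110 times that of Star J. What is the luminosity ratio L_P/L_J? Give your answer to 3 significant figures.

Wien's law gives T ∝ 1/λ_max, so T_P/T_J = λ_J/λ_P = 356/489 = 0.7280.
Then L ∝ R²T⁴ gives L_P/L_J = (0.110)² × (0.7280)⁴ = 0.01210 × 0.2809 = 0.003399.

0.00340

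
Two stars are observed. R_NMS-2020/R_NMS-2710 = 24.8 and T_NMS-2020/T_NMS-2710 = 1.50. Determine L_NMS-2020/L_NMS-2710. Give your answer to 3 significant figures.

3.11×10^3

From the Stefan–Boltzmann law, L ∝ R²T⁴, so
L_NMS-2020/L_NMS-2710 = (R_NMS-2020/R_NMS-2710)² (T_NMS-2020/T_NMS-2710)⁴ = (24.8)² × (1.50)⁴ = 615.0 × 5.062 = 3114.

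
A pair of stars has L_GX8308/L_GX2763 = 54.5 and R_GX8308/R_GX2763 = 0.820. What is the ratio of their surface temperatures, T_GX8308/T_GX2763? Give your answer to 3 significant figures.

3.00

L ∝ R²T⁴ gives T ∝ (L/R²)^(1/4), so
T_GX8308/T_GX2763 = (54.5 / 0.820²)^(1/4) = (81.05)^(1/4) = 3.000.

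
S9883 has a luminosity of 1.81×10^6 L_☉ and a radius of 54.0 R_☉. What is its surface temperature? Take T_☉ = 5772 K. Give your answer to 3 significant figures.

T/T_☉ = (L/L_☉)^(1/4) / (R/R_☉)^(1/2)
T = 5772 × (1.81×10^6)^(1/4) / √(54.0) = 5772 × 36.68 / 7.348 = 2.881×10^4 K.

2.88×10^4 K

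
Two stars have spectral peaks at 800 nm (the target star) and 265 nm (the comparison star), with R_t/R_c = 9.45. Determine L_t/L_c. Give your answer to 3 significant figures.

1.08

Wien's law gives T ∝ 1/λ_max, so T_t/T_c = λ_c/λ_t = 265/800 = 0.3312.
Then L ∝ R²T⁴ gives L_t/L_c = (9.45)² × (0.3312)⁴ = 89.30 × 0.01204 = 1.075.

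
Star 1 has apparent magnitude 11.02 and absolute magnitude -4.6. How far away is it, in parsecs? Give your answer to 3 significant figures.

1.33×10^4 pc

m − M = 5 log₁₀(d/10 pc)
11.02 − (-4.6) = 15.62 = 5 log₁₀(d/10)
d = 10 × 10^(15.62/5) = 10 × 10^3.124 = 1.330×10^4 pc.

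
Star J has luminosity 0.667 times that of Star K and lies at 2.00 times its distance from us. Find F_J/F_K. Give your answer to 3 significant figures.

0.167

F = L/(4πd²), so F_J/F_K = (L_J/L_K) / (d_J/d_K)²
= 0.667 / (2.00)² = 0.667 / 4.000 = 0.1668.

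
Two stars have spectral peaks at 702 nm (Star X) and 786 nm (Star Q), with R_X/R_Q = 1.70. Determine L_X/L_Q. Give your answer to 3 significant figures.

Wien's law gives T ∝ 1/λ_max, so T_X/T_Q = λ_Q/λ_X = 786/702 = 1.120.
Then L ∝ R²T⁴ gives L_X/L_Q = (1.70)² × (1.120)⁴ = 2.890 × 1.572 = 4.542.

4.54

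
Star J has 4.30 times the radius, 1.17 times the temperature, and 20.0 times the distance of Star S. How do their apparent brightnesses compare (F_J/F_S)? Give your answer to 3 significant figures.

0.0866

L_J/L_S = (R_J/R_S)²(T_J/T_S)⁴ = (4.30)² × (1.17)⁴ = 34.65.
F_J/F_S = (L_J/L_S)/(d_J/d_S)² = 34.65 / (20.0)² = 0.08662.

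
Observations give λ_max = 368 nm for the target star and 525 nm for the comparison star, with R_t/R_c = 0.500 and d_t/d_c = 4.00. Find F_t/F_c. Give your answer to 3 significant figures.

Wien's law: T_t/T_c = λ_c/λ_t = 525/368 = 1.427.
L_t/L_c = (R_t/R_c)²(T_t/T_c)⁴ = (0.500)²(1.427)⁴ = 1.036.
F_t/F_c = (L_t/L_c)/(d_t/d_c)² = 1.036/(4.00)² = 0.06472.

0.0647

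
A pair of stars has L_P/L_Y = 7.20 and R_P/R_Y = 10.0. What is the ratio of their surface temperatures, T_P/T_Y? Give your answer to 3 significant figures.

0.518

L ∝ R²T⁴ gives T ∝ (L/R²)^(1/4), so
T_P/T_Y = (7.20 / 10.0²)^(1/4) = (0.07200)^(1/4) = 0.5180.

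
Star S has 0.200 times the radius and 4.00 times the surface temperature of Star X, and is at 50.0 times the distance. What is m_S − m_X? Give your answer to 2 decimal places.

5.97

L_S/L_X = (0.200)²(4.00)⁴ = 10.24.
F_S/F_X = (L_S/L_X)/(d_S/d_X)² = 10.24/2500 = 0.004096.
m_S − m_X = −2.5 log₁₀(0.004096) = 5.97.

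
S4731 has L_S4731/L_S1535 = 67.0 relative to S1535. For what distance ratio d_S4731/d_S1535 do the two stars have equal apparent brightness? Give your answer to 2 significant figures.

Equal flux requires L_S4731/d_S4731² = L_S1535/d_S1535², so d_S4731/d_S1535 = √(L_S4731/L_S1535)
= √(67.0) = 8.185.

8.2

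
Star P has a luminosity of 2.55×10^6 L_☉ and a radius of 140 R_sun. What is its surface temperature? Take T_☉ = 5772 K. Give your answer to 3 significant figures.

1.95×10^4 K

T/T_☉ = (L/L_☉)^(1/4) / (R/R_☉)^(1/2)
T = 5772 × (2.55×10^6)^(1/4) / √(140) = 5772 × 39.96 / 11.83 = 1.949×10^4 K.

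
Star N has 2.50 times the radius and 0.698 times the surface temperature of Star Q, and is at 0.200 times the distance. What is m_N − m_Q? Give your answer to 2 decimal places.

-3.92

L_N/L_Q = (2.50)²(0.698)⁴ = 1.484.
F_N/F_Q = (L_N/L_Q)/(d_N/d_Q)² = 1.484/0.04000 = 37.09.
m_N − m_Q = −2.5 log₁₀(37.09) = -3.92.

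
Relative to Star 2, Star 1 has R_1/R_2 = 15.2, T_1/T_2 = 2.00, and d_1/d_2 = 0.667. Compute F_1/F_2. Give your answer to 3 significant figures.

L_1/L_2 = (R_1/R_2)²(T_1/T_2)⁴ = (15.2)² × (2.00)⁴ = 3697.
F_1/F_2 = (L_1/L_2)/(d_1/d_2)² = 3697 / (0.667)² = 8309.

8.31×10^3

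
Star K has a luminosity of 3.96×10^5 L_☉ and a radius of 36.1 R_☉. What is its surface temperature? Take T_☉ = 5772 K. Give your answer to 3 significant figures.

T/T_☉ = (L/L_☉)^(1/4) / (R/R_☉)^(1/2)
T = 5772 × (3.96×10^5)^(1/4) / √(36.1) = 5772 × 25.09 / 6.008 = 2.410×10^4 K.

2.41×10^4 K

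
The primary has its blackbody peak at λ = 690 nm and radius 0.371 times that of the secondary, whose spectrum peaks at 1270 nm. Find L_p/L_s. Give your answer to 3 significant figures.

1.58

Wien's law gives T ∝ 1/λ_max, so T_p/T_s = λ_s/λ_p = 1270/690 = 1.841.
Then L ∝ R²T⁴ gives L_p/L_s = (0.371)² × (1.841)⁴ = 0.1376 × 11.48 = 1.580.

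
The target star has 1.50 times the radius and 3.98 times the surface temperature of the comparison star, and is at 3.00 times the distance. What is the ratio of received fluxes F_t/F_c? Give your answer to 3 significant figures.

L_t/L_c = (R_t/R_c)²(T_t/T_c)⁴ = (1.50)² × (3.98)⁴ = 564.6.
F_t/F_c = (L_t/L_c)/(d_t/d_c)² = 564.6 / (3.00)² = 62.73.

62.7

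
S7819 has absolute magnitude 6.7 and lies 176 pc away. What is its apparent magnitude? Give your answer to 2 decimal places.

m = M + 5 log₁₀(d/10 pc) = 6.7 + 5 log₁₀(176/10)
  = 6.7 + 5 × 1.246 = 6.7 + 6.23 = 12.93.

12.93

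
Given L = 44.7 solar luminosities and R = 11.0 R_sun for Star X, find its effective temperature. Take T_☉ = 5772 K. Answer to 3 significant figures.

T/T_☉ = (L/L_☉)^(1/4) / (R/R_☉)^(1/2)
T = 5772 × (44.7)^(1/4) / √(11.0) = 5772 × 2.586 / 3.317 = 4500 K.

4.50×10^3 K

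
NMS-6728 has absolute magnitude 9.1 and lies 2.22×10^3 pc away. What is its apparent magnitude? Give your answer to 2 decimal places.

m = M + 5 log₁₀(d/10 pc) = 9.1 + 5 log₁₀(2.22×10^3/10)
  = 9.1 + 5 × 2.346 = 9.1 + 11.73 = 20.83.

20.83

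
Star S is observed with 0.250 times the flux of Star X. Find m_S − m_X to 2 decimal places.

1.51

m_S − m_X = −2.5 log₁₀(F_S/F_X) = −2.5 log₁₀(0.250) = −2.5 × (-0.602) = 1.505.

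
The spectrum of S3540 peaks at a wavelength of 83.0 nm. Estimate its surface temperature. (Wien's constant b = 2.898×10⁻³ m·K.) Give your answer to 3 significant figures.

T = b/λ_max = 2.898×10⁻³ / (83.0×10⁻⁹) = 3.492×10^4 K.

3.49×10^4 K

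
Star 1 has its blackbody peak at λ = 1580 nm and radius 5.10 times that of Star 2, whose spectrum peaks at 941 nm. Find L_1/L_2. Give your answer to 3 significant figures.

3.27

Wien's law gives T ∝ 1/λ_max, so T_1/T_2 = λ_2/λ_1 = 941/1580 = 0.5956.
Then L ∝ R²T⁴ gives L_1/L_2 = (5.10)² × (0.5956)⁴ = 26.01 × 0.1258 = 3.272.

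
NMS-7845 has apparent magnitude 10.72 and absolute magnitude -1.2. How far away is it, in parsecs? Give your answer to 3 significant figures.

2.42×10^3 pc

m − M = 5 log₁₀(d/10 pc)
10.72 − (-1.2) = 11.92 = 5 log₁₀(d/10)
d = 10 × 10^(11.92/5) = 10 × 10^2.384 = 2421 pc.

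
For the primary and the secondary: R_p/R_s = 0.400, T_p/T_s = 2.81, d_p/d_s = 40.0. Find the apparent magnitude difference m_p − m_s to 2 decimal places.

5.51

L_p/L_s = (0.400)²(2.81)⁴ = 9.976.
F_p/F_s = (L_p/L_s)/(d_p/d_s)² = 9.976/1600 = 0.006235.
m_p − m_s = −2.5 log₁₀(0.006235) = 5.51.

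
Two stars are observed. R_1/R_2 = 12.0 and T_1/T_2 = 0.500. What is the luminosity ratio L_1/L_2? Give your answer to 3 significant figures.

9.00

From the Stefan–Boltzmann law, L ∝ R²T⁴, so
L_1/L_2 = (R_1/R_2)² (T_1/T_2)⁴ = (12.0)² × (0.500)⁴ = 144.0 × 0.06250 = 9.000.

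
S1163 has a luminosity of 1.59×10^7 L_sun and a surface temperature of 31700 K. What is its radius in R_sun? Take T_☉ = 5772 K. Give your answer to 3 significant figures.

132 R_sun

R/R_☉ = √(L/L_☉) / (T/T_☉)² = √(1.59×10^7) / (5.492)²
       = 3987 / 30.16 = 132.2.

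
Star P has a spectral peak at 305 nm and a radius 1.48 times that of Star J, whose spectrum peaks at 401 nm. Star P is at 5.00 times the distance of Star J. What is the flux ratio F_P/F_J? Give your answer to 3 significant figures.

0.262

Wien's law: T_P/T_J = λ_J/λ_P = 401/305 = 1.315.
L_P/L_J = (R_P/R_J)²(T_P/T_J)⁴ = (1.48)²(1.315)⁴ = 6.545.
F_P/F_J = (L_P/L_J)/(d_P/d_J)² = 6.545/(5.00)² = 0.2618.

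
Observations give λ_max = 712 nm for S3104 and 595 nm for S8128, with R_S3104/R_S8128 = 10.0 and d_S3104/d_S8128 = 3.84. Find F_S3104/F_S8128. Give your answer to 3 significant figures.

3.31

Wien's law: T_S3104/T_S8128 = λ_S8128/λ_S3104 = 595/712 = 0.8357.
L_S3104/L_S8128 = (R_S3104/R_S8128)²(T_S3104/T_S8128)⁴ = (10.0)²(0.8357)⁴ = 48.77.
F_S3104/F_S8128 = (L_S3104/L_S8128)/(d_S3104/d_S8128)² = 48.77/(3.84)² = 3.307.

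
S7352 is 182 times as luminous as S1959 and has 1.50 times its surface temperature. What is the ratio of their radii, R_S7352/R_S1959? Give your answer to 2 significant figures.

6.0

L ∝ R²T⁴ gives R ∝ √L / T², so
R_S7352/R_S1959 = √(182) / (1.50)² = 13.49 / 2.250 = 5.996.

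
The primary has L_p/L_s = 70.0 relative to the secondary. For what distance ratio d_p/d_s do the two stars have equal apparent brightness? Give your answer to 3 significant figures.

Equal flux requires L_p/d_p² = L_s/d_s², so d_p/d_s = √(L_p/L_s)
= √(70.0) = 8.367.

8.37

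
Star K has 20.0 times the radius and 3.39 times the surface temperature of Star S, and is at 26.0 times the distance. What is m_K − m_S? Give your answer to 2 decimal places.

-4.73

L_K/L_S = (20.0)²(3.39)⁴ = 5.283×10^4.
F_K/F_S = (L_K/L_S)/(d_K/d_S)² = 5.283×10^4/676.0 = 78.15.
m_K − m_S = −2.5 log₁₀(78.15) = -4.73.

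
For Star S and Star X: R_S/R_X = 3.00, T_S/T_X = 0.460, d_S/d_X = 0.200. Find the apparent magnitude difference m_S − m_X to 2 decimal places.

-2.51

L_S/L_X = (3.00)²(0.460)⁴ = 0.4030.
F_S/F_X = (L_S/L_X)/(d_S/d_X)² = 0.4030/0.04000 = 10.07.
m_S − m_X = −2.5 log₁₀(10.07) = -2.51.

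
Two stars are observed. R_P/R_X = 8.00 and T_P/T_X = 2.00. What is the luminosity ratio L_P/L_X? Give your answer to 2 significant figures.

1.0×10^3

From the Stefan–Boltzmann law, L ∝ R²T⁴, so
L_P/L_X = (R_P/R_X)² (T_P/T_X)⁴ = (8.00)² × (2.00)⁴ = 64.00 × 16.00 = 1024.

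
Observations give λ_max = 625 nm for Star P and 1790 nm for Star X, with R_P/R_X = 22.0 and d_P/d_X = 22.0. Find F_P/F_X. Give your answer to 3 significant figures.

67.3

Wien's law: T_P/T_X = λ_X/λ_P = 1790/625 = 2.864.
L_P/L_X = (R_P/R_X)²(T_P/T_X)⁴ = (22.0)²(2.864)⁴ = 3.256×10^4.
F_P/F_X = (L_P/L_X)/(d_P/d_X)² = 3.256×10^4/(22.0)² = 67.28.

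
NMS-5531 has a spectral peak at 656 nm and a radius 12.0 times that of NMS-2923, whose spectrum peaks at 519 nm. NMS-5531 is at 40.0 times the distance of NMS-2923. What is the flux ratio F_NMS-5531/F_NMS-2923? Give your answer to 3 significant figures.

Wien's law: T_NMS-5531/T_NMS-2923 = λ_NMS-2923/λ_NMS-5531 = 519/656 = 0.7912.
L_NMS-5531/L_NMS-2923 = (R_NMS-5531/R_NMS-2923)²(T_NMS-5531/T_NMS-2923)⁴ = (12.0)²(0.7912)⁴ = 56.42.
F_NMS-5531/F_NMS-2923 = (L_NMS-5531/L_NMS-2923)/(d_NMS-5531/d_NMS-2923)² = 56.42/(40.0)² = 0.03526.

0.0353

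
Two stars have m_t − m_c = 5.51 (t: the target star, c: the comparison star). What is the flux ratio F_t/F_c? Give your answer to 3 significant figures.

F_t/F_c = 10^(−(m_t − m_c)/2.5) = 10^(-5.51/2.5) = 10^-2.204 = 0.006252.

0.00625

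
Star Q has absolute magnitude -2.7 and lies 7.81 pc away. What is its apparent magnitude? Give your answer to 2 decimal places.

-3.24

m = M + 5 log₁₀(d/10 pc) = -2.7 + 5 log₁₀(7.81/10)
  = -2.7 + 5 × -0.107 = -2.7 + -0.54 = -3.24.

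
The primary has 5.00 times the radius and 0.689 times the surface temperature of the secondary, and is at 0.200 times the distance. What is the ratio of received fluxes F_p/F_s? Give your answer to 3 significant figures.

L_p/L_s = (R_p/R_s)²(T_p/T_s)⁴ = (5.00)² × (0.689)⁴ = 5.634.
F_p/F_s = (L_p/L_s)/(d_p/d_s)² = 5.634 / (0.200)² = 140.9.

141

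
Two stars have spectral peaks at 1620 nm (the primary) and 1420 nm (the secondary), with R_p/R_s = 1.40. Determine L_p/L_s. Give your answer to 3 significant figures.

1.16

Wien's law gives T ∝ 1/λ_max, so T_p/T_s = λ_s/λ_p = 1420/1620 = 0.8765.
Then L ∝ R²T⁴ gives L_p/L_s = (1.40)² × (0.8765)⁴ = 1.960 × 0.5903 = 1.157.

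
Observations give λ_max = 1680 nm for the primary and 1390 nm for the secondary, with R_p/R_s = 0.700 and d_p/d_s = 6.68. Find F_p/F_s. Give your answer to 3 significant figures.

Wien's law: T_p/T_s = λ_s/λ_p = 1390/1680 = 0.8274.
L_p/L_s = (R_p/R_s)²(T_p/T_s)⁴ = (0.700)²(0.8274)⁴ = 0.2296.
F_p/F_s = (L_p/L_s)/(d_p/d_s)² = 0.2296/(6.68)² = 0.005146.

0.00515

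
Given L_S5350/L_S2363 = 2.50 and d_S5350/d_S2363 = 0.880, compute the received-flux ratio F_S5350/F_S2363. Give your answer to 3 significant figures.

3.23

F = L/(4πd²), so F_S5350/F_S2363 = (L_S5350/L_S2363) / (d_S5350/d_S2363)²
= 2.50 / (0.880)² = 2.50 / 0.7744 = 3.228.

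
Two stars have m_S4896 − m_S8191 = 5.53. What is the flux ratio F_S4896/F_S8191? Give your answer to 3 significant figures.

0.00614

F_S4896/F_S8191 = 10^(−(m_S4896 − m_S8191)/2.5) = 10^(-5.53/2.5) = 10^-2.212 = 0.006138.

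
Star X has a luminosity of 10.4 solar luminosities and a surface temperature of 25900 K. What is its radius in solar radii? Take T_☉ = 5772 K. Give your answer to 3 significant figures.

R/R_☉ = √(L/L_☉) / (T/T_☉)² = √(10.4) / (4.487)²
       = 3.225 / 20.13 = 0.1602.

0.160 solar radii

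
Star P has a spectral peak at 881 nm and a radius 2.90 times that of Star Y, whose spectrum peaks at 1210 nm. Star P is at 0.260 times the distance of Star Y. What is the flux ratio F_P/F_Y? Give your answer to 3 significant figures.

Wien's law: T_P/T_Y = λ_Y/λ_P = 1210/881 = 1.373.
L_P/L_Y = (R_P/R_Y)²(T_P/T_Y)⁴ = (2.90)²(1.373)⁴ = 29.92.
F_P/F_Y = (L_P/L_Y)/(d_P/d_Y)² = 29.92/(0.260)² = 442.7.

443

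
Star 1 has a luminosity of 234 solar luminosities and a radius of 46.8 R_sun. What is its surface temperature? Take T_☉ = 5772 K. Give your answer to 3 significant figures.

3.30×10^3 K

T/T_☉ = (L/L_☉)^(1/4) / (R/R_☉)^(1/2)
T = 5772 × (234)^(1/4) / √(46.8) = 5772 × 3.911 / 6.841 = 3300 K.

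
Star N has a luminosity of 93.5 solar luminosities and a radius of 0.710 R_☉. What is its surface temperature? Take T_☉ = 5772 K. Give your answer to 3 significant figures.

2.13×10^4 K

T/T_☉ = (L/L_☉)^(1/4) / (R/R_☉)^(1/2)
T = 5772 × (93.5)^(1/4) / √(0.710) = 5772 × 3.110 / 0.8426 = 2.130×10^4 K.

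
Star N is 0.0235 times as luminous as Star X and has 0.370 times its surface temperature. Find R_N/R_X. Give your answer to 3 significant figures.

L ∝ R²T⁴ gives R ∝ √L / T², so
R_N/R_X = √(0.0235) / (0.370)² = 0.1533 / 0.1369 = 1.120.

1.12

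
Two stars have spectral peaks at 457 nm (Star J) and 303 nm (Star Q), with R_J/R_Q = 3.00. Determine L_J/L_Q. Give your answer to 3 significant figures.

Wien's law gives T ∝ 1/λ_max, so T_J/T_Q = λ_Q/λ_J = 303/457 = 0.6630.
Then L ∝ R²T⁴ gives L_J/L_Q = (3.00)² × (0.6630)⁴ = 9.000 × 0.1932 = 1.739.

1.74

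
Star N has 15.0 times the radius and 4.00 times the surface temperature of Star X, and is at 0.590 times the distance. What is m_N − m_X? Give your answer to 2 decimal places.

L_N/L_X = (15.0)²(4.00)⁴ = 5.760×10^4.
F_N/F_X = (L_N/L_X)/(d_N/d_X)² = 5.760×10^4/0.3481 = 1.655×10^5.
m_N − m_X = −2.5 log₁₀(1.655×10^5) = -13.05.

-13.05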